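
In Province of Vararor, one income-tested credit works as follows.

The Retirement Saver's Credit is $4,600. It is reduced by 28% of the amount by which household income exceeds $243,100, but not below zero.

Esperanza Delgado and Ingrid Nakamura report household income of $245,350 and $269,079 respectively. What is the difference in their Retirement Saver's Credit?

Esperanza ($245,350): Retirement Saver's Credit: 28% of the $2,250 excess over $243,100 is $630; credit = $4,600 − $630 = $3,970.
Ingrid ($269,079): Retirement Saver's Credit: 28% of the $25,979 excess over $243,100 is $7,274.12 ≥ base, so the credit is $0.
Difference: |$3,970 − $0| = $3,970.

$3,970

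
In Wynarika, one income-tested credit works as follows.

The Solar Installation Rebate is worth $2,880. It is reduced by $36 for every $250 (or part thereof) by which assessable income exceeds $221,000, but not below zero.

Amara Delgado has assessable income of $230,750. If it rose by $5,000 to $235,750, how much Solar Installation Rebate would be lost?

At $230,750 — income exceeds $221,000 by $9,750, which is 39 full-or-partial $250 increments; reduction = 39 × $36 = $1,404, leaving $1,476.
At $235,750 — income exceeds $221,000 by $14,750, which is 59 full-or-partial $250 increments; reduction = 59 × $36 = $2,124, leaving $756.
Lost: $1,476 − $756 = $720.

$720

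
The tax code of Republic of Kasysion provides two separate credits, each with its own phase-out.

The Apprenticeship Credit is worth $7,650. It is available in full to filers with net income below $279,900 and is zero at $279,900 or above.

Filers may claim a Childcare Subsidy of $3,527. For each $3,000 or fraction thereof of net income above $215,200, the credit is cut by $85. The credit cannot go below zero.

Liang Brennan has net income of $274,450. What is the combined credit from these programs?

$9,477

Apprenticeship Credit: $274,450 is below the $279,900 cutoff, so the full $7,650 applies.
Childcare Subsidy: income exceeds $215,200 by $59,250, which is 20 full-or-partial $3,000 increments; reduction = 20 × $85 = $1,700, leaving $1,827.
Total: $7,650 + $1,827 = $9,477.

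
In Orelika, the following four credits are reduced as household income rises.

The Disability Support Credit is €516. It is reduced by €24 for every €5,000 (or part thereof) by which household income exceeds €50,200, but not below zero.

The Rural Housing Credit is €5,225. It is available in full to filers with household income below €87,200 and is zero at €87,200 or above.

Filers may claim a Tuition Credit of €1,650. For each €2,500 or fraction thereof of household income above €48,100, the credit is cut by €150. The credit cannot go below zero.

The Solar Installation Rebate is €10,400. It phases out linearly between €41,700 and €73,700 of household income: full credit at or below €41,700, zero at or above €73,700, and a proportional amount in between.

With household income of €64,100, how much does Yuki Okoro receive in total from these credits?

Disability Support Credit: income exceeds €50,200 by €13,900, which is 3 full-or-partial €5,000 increments; reduction = 3 × €24 = €72, leaving €444.
Rural Housing Credit: €64,100 is below the €87,200 cutoff, so the full €5,225 applies.
Tuition Credit: income exceeds €48,100 by €16,000, which is 7 full-or-partial €2,500 increments; reduction = 7 × €150 = €1,050, leaving €600.
Solar Installation Rebate: €64,100 is €22,400 into a €32,000 phase-out range, leaving 9,600/32,000 of the credit: €10,400 × 9,600/32,000 = €3,120.
Total: €444 + €5,225 + €600 + €3,120 = €9,389.

€9,389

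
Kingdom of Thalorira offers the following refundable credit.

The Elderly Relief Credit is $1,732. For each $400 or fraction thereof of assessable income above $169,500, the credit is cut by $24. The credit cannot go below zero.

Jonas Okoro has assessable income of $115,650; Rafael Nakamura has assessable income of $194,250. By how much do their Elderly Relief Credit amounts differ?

$1,488

Jonas ($115,650): Elderly Relief Credit: $115,650 is at or below the $169,500 threshold, so the full $1,732 applies.
Rafael ($194,250): Elderly Relief Credit: income exceeds $169,500 by $24,750, which is 62 full-or-partial $400 increments; reduction = 62 × $24 = $1,488, leaving $244.
Difference: |$1,732 − $244| = $1,488.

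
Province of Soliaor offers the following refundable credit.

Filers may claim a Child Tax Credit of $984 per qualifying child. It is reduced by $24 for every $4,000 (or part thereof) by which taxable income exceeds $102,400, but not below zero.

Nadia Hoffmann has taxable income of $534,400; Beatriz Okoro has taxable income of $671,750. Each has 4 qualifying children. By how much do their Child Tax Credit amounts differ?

Nadia ($534,400): Child Tax Credit: base = 4 × $984 = $3,936. income exceeds $102,400 by $432,000, which is 108 full-or-partial $4,000 increments; reduction = 108 × $24 = $2,592, leaving $1,344.
Beatriz ($671,750): Child Tax Credit: base = 4 × $984 = $3,936. income exceeds $102,400 by $569,350, which is 143 full-or-partial $4,000 increments; reduction = 143 × $24 = $3,432, leaving $504.
Difference: |$1,344 − $504| = $840.

$840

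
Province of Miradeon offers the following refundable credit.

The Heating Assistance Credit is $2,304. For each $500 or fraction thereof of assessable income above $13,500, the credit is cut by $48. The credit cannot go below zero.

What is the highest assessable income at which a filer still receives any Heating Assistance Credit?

$37,000

After 47 increments the reduction is 47 × $48 = $2,256, leaving $48; one more increment wipes it out. Increment 47 ends at excess 47 × $500 = $23,500, so the highest qualifying income is $13,500 + $23,500 = $37,000.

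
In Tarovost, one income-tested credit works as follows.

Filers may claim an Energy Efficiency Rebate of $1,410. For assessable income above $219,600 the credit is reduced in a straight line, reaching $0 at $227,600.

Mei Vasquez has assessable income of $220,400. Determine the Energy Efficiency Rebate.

Energy Efficiency Rebate: $220,400 is $800 into a $8,000 phase-out range, leaving 7,200/8,000 of the credit: $1,410 × 7,200/8,000 = $1,269.

$1,269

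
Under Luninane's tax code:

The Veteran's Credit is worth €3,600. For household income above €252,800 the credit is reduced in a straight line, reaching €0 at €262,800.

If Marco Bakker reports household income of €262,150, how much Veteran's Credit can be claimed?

Veteran's Credit: €262,150 is €9,350 into a €10,000 phase-out range, leaving 650/10,000 of the credit: €3,600 × 650/10,000 = €234.

€234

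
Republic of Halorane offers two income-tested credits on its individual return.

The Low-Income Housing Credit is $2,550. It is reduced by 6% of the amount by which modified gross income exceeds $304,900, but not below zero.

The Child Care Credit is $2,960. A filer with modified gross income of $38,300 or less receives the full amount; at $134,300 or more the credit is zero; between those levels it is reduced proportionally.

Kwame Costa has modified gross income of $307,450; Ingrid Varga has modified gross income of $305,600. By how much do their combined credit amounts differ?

$111

Kwame ($307,450): Low-Income Housing Credit: 6% of the $2,550 excess over $304,900 is $153; credit = $2,550 − $153 = $2,397. Child Care Credit: $307,450 is at or above $134,300, so the credit is $0. total $2,397 + $0 = $2,397
Ingrid ($305,600): Low-Income Housing Credit: 6% of the $700 excess over $304,900 is $42; credit = $2,550 − $42 = $2,508. Child Care Credit: $305,600 is at or above $134,300, so the credit is $0. total $2,508 + $0 = $2,508
Difference: |$2,397 − $2,508| = $111.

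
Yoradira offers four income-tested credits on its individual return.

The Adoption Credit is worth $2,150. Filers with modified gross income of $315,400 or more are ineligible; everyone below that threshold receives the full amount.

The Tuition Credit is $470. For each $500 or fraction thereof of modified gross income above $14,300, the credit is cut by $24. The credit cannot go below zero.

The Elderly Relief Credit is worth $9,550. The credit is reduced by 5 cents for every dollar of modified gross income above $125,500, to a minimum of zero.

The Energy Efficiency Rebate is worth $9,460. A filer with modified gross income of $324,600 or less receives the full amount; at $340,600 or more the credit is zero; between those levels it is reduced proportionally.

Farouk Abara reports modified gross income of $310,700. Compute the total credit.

Adoption Credit: $310,700 is below the $315,400 cutoff, so the full $2,150 applies.
Tuition Credit: income exceeds $14,300 by $296,400 → 593 increments × $24 = $14,232 ≥ base, so the credit is $0.
Elderly Relief Credit: 5% of the $185,200 excess over $125,500 is $9,260; credit = $9,550 − $9,260 = $290.
Energy Efficiency Rebate: $310,700 is at or below the $324,600 threshold, so the full $9,460 applies.
Total: $2,150 + $0 + $290 + $9,460 = $11,900.

$11,900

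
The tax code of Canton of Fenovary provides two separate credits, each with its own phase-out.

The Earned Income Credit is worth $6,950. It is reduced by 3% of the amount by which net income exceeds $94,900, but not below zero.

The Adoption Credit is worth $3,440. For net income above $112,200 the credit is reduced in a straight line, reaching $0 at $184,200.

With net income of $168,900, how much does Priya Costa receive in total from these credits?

$5,461

Earned Income Credit: 3% of the $74,000 excess over $94,900 is $2,220; credit = $6,950 − $2,220 = $4,730.
Adoption Credit: $168,900 is $56,700 into a $72,000 phase-out range, leaving 15,300/72,000 of the credit: $3,440 × 15,300/72,000 = $731.
Total: $4,730 + $731 = $5,461.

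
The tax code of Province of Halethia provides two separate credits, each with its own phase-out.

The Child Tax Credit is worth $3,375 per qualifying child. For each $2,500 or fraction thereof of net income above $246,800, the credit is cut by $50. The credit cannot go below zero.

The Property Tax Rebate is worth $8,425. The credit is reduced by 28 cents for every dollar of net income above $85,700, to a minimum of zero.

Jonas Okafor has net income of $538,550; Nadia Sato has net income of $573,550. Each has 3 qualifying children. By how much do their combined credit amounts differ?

Jonas ($538,550): Child Tax Credit: base = 3 × $3,375 = $10,125. income exceeds $246,800 by $291,750, which is 117 full-or-partial $2,500 increments; reduction = 117 × $50 = $5,850, leaving $4,275. Property Tax Rebate: 28% of the $452,850 excess over $85,700 is $126,798 ≥ base, so the credit is $0. total $4,275 + $0 = $4,275
Nadia ($573,550): Child Tax Credit: base = 3 × $3,375 = $10,125. income exceeds $246,800 by $326,750, which is 131 full-or-partial $2,500 increments; reduction = 131 × $50 = $6,550, leaving $3,575. Property Tax Rebate: 28% of the $487,850 excess over $85,700 is $136,598 ≥ base, so the credit is $0. total $3,575 + $0 = $3,575
Difference: |$4,275 − $3,575| = $700.

$700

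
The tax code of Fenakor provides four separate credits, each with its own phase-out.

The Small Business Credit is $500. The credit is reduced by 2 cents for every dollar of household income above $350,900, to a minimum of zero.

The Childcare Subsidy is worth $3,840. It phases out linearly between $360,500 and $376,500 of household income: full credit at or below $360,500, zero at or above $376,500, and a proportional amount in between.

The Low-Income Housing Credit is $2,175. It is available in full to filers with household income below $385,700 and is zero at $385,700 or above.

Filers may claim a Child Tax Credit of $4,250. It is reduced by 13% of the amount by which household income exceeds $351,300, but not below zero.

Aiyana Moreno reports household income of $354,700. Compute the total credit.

Small Business Credit: 2% of the $3,800 excess over $350,900 is $76; credit = $500 − $76 = $424.
Childcare Subsidy: $354,700 is at or below the $360,500 threshold, so the full $3,840 applies.
Low-Income Housing Credit: $354,700 is below the $385,700 cutoff, so the full $2,175 applies.
Child Tax Credit: 13% of the $3,400 excess over $351,300 is $442; credit = $4,250 − $442 = $3,808.
Total: $424 + $3,840 + $2,175 + $3,808 = $10,247.

$10,247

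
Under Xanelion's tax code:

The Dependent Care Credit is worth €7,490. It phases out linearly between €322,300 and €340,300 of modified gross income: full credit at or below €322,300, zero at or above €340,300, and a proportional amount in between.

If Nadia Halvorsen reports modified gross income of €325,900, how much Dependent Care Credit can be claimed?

Dependent Care Credit: €325,900 is €3,600 into a €18,000 phase-out range, leaving 14,400/18,000 of the credit: €7,490 × 14,400/18,000 = €5,992.

€5,992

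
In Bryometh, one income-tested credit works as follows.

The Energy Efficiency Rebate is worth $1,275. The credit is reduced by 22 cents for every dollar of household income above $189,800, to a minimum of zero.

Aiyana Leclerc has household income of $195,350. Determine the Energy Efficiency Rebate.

Energy Efficiency Rebate: 22% of the $5,550 excess over $189,800 is $1,221; credit = $1,275 − $1,221 = $54.

$54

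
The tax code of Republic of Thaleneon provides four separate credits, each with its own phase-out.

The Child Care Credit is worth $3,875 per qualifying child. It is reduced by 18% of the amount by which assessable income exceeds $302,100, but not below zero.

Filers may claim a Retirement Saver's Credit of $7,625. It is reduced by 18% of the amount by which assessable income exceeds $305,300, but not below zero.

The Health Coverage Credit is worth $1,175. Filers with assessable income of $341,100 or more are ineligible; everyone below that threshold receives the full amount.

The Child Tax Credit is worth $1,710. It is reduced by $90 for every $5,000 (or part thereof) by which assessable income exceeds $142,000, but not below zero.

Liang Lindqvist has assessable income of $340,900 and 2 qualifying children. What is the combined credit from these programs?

Child Care Credit: base = 2 × $3,875 = $7,750. 18% of the $38,800 excess over $302,100 is $6,984; credit = $7,750 − $6,984 = $766.
Retirement Saver's Credit: 18% of the $35,600 excess over $305,300 is $6,408; credit = $7,625 − $6,408 = $1,217.
Health Coverage Credit: $340,900 is below the $341,100 cutoff, so the full $1,175 applies.
Child Tax Credit: income exceeds $142,000 by $198,900 → 40 increments × $90 = $3,600 ≥ base, so the credit is $0.
Total: $766 + $1,217 + $1,175 + $0 = $3,158.

$3,158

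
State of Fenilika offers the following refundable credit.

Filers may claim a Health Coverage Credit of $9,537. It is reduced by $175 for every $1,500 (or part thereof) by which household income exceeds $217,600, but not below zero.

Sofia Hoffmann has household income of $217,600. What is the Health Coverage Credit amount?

$9,537

Health Coverage Credit: $217,600 is at or below the $217,600 threshold, so the full $9,537 applies.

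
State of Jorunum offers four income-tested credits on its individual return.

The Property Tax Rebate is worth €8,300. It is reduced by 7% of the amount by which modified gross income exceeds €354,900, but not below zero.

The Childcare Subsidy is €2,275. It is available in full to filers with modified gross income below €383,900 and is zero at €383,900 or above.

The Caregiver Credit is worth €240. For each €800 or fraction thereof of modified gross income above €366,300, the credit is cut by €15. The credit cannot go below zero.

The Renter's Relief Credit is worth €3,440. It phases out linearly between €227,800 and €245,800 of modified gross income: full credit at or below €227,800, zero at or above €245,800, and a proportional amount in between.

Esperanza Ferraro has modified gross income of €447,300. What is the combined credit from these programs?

Property Tax Rebate: 7% of the €92,400 excess over €354,900 is €6,468; credit = €8,300 − €6,468 = €1,832.
Childcare Subsidy: €447,300 meets or exceeds the €383,900 cutoff, so the credit is €0.
Caregiver Credit: income exceeds €366,300 by €81,000 → 102 increments × €15 = €1,530 ≥ base, so the credit is €0.
Renter's Relief Credit: €447,300 is at or above €245,800, so the credit is €0.
Total: €1,832 + €0 + €0 + €0 = €1,832.

€1,832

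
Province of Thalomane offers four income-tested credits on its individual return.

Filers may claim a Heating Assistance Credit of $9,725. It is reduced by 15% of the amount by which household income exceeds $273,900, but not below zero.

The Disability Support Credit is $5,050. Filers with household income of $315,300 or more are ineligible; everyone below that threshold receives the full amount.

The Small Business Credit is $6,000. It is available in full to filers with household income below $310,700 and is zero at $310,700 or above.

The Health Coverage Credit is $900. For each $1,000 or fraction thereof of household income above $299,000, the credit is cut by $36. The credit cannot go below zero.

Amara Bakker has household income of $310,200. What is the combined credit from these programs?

$15,798

Heating Assistance Credit: 15% of the $36,300 excess over $273,900 is $5,445; credit = $9,725 − $5,445 = $4,280.
Disability Support Credit: $310,200 is below the $315,300 cutoff, so the full $5,050 applies.
Small Business Credit: $310,200 is below the $310,700 cutoff, so the full $6,000 applies.
Health Coverage Credit: income exceeds $299,000 by $11,200, which is 12 full-or-partial $1,000 increments; reduction = 12 × $36 = $432, leaving $468.
Total: $4,280 + $5,050 + $6,000 + $468 = $15,798.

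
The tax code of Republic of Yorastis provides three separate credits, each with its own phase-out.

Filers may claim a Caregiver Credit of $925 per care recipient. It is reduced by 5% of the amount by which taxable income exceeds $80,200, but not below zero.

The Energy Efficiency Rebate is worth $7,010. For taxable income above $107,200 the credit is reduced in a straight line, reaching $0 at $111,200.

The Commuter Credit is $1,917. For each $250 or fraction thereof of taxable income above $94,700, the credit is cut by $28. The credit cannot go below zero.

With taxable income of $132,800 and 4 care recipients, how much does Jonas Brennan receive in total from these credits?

Caregiver Credit: base = 4 × $925 = $3,700. 5% of the $52,600 excess over $80,200 is $2,630; credit = $3,700 − $2,630 = $1,070.
Energy Efficiency Rebate: $132,800 is at or above $111,200, so the credit is $0.
Commuter Credit: income exceeds $94,700 by $38,100 → 153 increments × $28 = $4,284 ≥ base, so the credit is $0.
Total: $1,070 + $0 + $0 = $1,070.

$1,070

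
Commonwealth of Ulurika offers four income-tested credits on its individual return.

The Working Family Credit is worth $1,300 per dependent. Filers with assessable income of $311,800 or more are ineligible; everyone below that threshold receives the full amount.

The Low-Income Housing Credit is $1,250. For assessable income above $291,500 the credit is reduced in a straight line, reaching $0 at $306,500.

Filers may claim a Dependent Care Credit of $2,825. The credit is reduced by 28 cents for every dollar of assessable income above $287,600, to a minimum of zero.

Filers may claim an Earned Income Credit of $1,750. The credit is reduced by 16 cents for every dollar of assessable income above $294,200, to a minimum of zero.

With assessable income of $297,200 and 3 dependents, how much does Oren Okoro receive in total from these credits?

$6,082

Working Family Credit: base = 3 × $1,300 = $3,900. $297,200 is below the $311,800 cutoff, so the full $3,900 applies.
Low-Income Housing Credit: $297,200 is $5,700 into a $15,000 phase-out range, leaving 9,300/15,000 of the credit: $1,250 × 9,300/15,000 = $775.
Dependent Care Credit: 28% of the $9,600 excess over $287,600 is $2,688; credit = $2,825 − $2,688 = $137.
Earned Income Credit: 16% of the $3,000 excess over $294,200 is $480; credit = $1,750 − $480 = $1,270.
Total: $3,900 + $775 + $137 + $1,270 = $6,082.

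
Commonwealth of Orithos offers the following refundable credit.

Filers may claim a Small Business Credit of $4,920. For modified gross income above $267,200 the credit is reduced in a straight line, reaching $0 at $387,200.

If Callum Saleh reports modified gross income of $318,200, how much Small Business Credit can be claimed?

$2,829

Small Business Credit: $318,200 is $51,000 into a $120,000 phase-out range, leaving 69,000/120,000 of the credit: $4,920 × 69,000/120,000 = $2,829.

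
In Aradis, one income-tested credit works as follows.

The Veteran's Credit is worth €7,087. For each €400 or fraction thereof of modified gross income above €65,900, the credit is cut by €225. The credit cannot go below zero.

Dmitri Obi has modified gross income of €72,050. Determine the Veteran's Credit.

Veteran's Credit: income exceeds €65,900 by €6,150, which is 16 full-or-partial €400 increments; reduction = 16 × €225 = €3,600, leaving €3,487.

€3,487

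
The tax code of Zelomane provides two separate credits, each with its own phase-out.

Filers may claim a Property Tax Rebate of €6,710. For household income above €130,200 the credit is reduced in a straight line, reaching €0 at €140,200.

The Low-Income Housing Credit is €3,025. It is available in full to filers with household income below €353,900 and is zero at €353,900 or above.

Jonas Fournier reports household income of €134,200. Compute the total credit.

€7,051

Property Tax Rebate: €134,200 is €4,000 into a €10,000 phase-out range, leaving 6,000/10,000 of the credit: €6,710 × 6,000/10,000 = €4,026.
Low-Income Housing Credit: €134,200 is below the €353,900 cutoff, so the full €3,025 applies.
Total: €4,026 + €3,025 = €7,051.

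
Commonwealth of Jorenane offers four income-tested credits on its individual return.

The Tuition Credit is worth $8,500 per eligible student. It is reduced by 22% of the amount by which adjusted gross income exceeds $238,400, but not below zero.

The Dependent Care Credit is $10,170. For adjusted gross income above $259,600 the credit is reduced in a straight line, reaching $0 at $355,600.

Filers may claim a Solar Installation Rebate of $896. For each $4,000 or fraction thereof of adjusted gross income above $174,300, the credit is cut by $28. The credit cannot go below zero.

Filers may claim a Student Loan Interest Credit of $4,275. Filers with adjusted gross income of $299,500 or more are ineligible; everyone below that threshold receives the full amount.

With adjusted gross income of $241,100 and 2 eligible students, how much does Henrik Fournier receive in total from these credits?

Tuition Credit: base = 2 × $8,500 = $17,000. 22% of the $2,700 excess over $238,400 is $594; credit = $17,000 − $594 = $16,406.
Dependent Care Credit: $241,100 is at or below the $259,600 threshold, so the full $10,170 applies.
Solar Installation Rebate: income exceeds $174,300 by $66,800, which is 17 full-or-partial $4,000 increments; reduction = 17 × $28 = $476, leaving $420.
Student Loan Interest Credit: $241,100 is below the $299,500 cutoff, so the full $4,275 applies.
Total: $16,406 + $10,170 + $420 + $4,275 = $31,271.

$31,271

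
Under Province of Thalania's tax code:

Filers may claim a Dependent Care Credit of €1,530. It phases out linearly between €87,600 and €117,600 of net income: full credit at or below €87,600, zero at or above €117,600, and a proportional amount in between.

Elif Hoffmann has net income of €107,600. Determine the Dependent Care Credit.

Dependent Care Credit: €107,600 is €20,000 into a €30,000 phase-out range, leaving 10,000/30,000 of the credit: €1,530 × 10,000/30,000 = €510.

€510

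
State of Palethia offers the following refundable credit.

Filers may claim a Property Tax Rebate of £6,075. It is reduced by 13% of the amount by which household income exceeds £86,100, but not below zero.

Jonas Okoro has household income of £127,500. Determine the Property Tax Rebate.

£693

Property Tax Rebate: 13% of the £41,400 excess over £86,100 is £5,382; credit = £6,075 − £5,382 = £693.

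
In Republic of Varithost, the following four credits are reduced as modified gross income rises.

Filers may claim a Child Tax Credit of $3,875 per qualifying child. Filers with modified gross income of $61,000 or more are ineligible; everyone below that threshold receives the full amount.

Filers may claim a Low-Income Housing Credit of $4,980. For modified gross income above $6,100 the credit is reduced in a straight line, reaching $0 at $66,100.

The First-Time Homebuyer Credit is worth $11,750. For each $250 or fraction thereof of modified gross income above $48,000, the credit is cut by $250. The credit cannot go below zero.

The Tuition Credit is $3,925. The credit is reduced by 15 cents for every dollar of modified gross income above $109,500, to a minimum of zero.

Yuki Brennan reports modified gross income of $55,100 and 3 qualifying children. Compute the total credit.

Child Tax Credit: base = 3 × $3,875 = $11,625. $55,100 is below the $61,000 cutoff, so the full $11,625 applies.
Low-Income Housing Credit: $55,100 is $49,000 into a $60,000 phase-out range, leaving 11,000/60,000 of the credit: $4,980 × 11,000/60,000 = $913.
First-Time Homebuyer Credit: income exceeds $48,000 by $7,100, which is 29 full-or-partial $250 increments; reduction = 29 × $250 = $7,250, leaving $4,500.
Tuition Credit: $55,100 is at or below the $109,500 threshold, so the full $3,925 applies.
Total: $11,625 + $913 + $4,500 + $3,925 = $20,963.

$20,963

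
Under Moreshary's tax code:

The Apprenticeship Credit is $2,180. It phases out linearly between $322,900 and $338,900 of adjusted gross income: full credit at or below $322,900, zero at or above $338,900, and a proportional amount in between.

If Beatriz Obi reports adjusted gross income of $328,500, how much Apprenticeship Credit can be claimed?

$1,417

Apprenticeship Credit: $328,500 is $5,600 into a $16,000 phase-out range, leaving 10,400/16,000 of the credit: $2,180 × 10,400/16,000 = $1,417.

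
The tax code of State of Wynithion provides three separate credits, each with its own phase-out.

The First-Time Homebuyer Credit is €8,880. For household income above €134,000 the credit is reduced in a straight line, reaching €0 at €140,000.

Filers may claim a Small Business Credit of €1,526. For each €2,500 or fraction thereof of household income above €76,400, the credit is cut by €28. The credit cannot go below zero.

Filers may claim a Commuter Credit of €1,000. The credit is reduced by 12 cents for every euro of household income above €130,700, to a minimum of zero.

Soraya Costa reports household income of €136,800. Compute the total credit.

€5,830

First-Time Homebuyer Credit: €136,800 is €2,800 into a €6,000 phase-out range, leaving 3,200/6,000 of the credit: €8,880 × 3,200/6,000 = €4,736.
Small Business Credit: income exceeds €76,400 by €60,400, which is 25 full-or-partial €2,500 increments; reduction = 25 × €28 = €700, leaving €826.
Commuter Credit: 12% of the €6,100 excess over €130,700 is €732; credit = €1,000 − €732 = €268.
Total: €4,736 + €826 + €268 = €5,830.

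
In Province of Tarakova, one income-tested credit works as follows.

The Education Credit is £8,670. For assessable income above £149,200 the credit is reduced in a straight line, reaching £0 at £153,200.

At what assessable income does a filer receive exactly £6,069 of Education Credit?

£150,400

£6,069 is 6,069/8,670 of the full £8,670, so 2,601/8,670 of the £4,000 range has been used: income = £149,200 + £4,000 × 2,601/8,670 = £150,400.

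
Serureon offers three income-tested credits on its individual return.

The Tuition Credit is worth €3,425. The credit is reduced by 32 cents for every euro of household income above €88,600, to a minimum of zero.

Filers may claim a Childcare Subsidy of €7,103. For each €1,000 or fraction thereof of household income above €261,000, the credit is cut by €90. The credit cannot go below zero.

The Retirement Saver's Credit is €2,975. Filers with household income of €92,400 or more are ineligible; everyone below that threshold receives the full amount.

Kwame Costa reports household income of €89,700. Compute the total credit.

Tuition Credit: 32% of the €1,100 excess over €88,600 is €352; credit = €3,425 − €352 = €3,073.
Childcare Subsidy: €89,700 is at or below the €261,000 threshold, so the full €7,103 applies.
Retirement Saver's Credit: €89,700 is below the €92,400 cutoff, so the full €2,975 applies.
Total: €3,073 + €7,103 + €2,975 = €13,151.

€13,151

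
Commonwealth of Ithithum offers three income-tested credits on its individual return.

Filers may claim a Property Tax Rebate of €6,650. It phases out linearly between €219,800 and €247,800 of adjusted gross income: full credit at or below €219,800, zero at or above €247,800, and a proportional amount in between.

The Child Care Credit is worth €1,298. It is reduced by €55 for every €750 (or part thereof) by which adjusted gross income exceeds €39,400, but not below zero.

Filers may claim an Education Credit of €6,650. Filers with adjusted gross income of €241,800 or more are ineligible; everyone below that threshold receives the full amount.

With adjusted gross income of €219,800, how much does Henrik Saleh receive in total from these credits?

€13,300

Property Tax Rebate: €219,800 is at or below the €219,800 threshold, so the full €6,650 applies.
Child Care Credit: income exceeds €39,400 by €180,400 → 241 increments × €55 = €13,255 ≥ base, so the credit is €0.
Education Credit: €219,800 is below the €241,800 cutoff, so the full €6,650 applies.
Total: €6,650 + €0 + €6,650 = €13,300.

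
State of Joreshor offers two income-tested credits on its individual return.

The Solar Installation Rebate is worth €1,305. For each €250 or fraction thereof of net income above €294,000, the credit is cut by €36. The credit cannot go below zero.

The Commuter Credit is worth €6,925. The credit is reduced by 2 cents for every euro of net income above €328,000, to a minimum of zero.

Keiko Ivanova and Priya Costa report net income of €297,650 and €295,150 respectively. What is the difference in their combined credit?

€360

Keiko (€297,650): Solar Installation Rebate: income exceeds €294,000 by €3,650, which is 15 full-or-partial €250 increments; reduction = 15 × €36 = €540, leaving €765. Commuter Credit: €297,650 is at or below the €328,000 threshold, so the full €6,925 applies. total €765 + €6,925 = €7,690
Priya (€295,150): Solar Installation Rebate: income exceeds €294,000 by €1,150, which is 5 full-or-partial €250 increments; reduction = 5 × €36 = €180, leaving €1,125. Commuter Credit: €295,150 is at or below the €328,000 threshold, so the full €6,925 applies. total €1,125 + €6,925 = €8,050
Difference: |€7,690 − €8,050| = €360.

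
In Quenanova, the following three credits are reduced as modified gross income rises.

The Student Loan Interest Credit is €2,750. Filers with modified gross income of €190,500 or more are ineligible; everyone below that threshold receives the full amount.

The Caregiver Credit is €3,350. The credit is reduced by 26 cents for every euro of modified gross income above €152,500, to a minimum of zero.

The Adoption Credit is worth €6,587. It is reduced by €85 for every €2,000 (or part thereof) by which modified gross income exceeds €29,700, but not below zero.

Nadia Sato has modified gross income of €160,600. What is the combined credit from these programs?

€4,971

Student Loan Interest Credit: €160,600 is below the €190,500 cutoff, so the full €2,750 applies.
Caregiver Credit: 26% of the €8,100 excess over €152,500 is €2,106; credit = €3,350 − €2,106 = €1,244.
Adoption Credit: income exceeds €29,700 by €130,900, which is 66 full-or-partial €2,000 increments; reduction = 66 × €85 = €5,610, leaving €977.
Total: €2,750 + €1,244 + €977 = €4,971.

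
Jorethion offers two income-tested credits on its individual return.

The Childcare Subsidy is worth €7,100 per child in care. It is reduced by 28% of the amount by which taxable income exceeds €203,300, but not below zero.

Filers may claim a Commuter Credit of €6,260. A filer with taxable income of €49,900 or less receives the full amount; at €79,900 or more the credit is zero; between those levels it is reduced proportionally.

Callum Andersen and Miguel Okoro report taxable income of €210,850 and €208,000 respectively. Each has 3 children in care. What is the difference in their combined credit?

€798

Callum (€210,850): Childcare Subsidy: base = 3 × €7,100 = €21,300. 28% of the €7,550 excess over €203,300 is €2,114; credit = €21,300 − €2,114 = €19,186. Commuter Credit: €210,850 is at or above €79,900, so the credit is €0. total €19,186 + €0 = €19,186
Miguel (€208,000): Childcare Subsidy: base = 3 × €7,100 = €21,300. 28% of the €4,700 excess over €203,300 is €1,316; credit = €21,300 − €1,316 = €19,984. Commuter Credit: €208,000 is at or above €79,900, so the credit is €0. total €19,984 + €0 = €19,984
Difference: |€19,186 − €19,984| = €798.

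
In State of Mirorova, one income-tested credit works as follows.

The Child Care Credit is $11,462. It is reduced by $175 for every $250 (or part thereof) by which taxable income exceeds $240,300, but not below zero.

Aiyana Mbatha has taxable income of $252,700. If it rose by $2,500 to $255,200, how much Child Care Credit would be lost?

At $252,700 — income exceeds $240,300 by $12,400, which is 50 full-or-partial $250 increments; reduction = 50 × $175 = $8,750, leaving $2,712.
At $255,200 — income exceeds $240,300 by $14,900, which is 60 full-or-partial $250 increments; reduction = 60 × $175 = $10,500, leaving $962.
Lost: $2,712 − $962 = $1,750.

$1,750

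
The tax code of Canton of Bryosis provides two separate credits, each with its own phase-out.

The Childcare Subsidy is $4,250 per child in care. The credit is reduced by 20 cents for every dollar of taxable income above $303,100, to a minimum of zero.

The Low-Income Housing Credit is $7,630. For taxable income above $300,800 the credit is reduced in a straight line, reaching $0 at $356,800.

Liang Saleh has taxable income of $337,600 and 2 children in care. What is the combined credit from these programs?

Childcare Subsidy: base = 2 × $4,250 = $8,500. 20% of the $34,500 excess over $303,100 is $6,900; credit = $8,500 − $6,900 = $1,600.
Low-Income Housing Credit: $337,600 is $36,800 into a $56,000 phase-out range, leaving 19,200/56,000 of the credit: $7,630 × 19,200/56,000 = $2,616.
Total: $1,600 + $2,616 = $4,216.

$4,216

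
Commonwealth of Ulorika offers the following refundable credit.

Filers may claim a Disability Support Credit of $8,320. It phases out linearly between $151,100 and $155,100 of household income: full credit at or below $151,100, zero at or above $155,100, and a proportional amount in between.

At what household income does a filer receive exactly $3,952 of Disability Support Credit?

$3,952 is 3,952/8,320 of the full $8,320, so 4,368/8,320 of the $4,000 range has been used: income = $151,100 + $4,000 × 4,368/8,320 = $153,200.

$153,200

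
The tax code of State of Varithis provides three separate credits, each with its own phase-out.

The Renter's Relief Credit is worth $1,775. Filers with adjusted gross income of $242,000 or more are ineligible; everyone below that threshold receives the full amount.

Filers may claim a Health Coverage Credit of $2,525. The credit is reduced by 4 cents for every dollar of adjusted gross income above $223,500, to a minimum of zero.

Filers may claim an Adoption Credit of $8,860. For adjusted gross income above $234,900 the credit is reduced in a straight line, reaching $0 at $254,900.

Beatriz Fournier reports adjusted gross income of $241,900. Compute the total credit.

Renter's Relief Credit: $241,900 is below the $242,000 cutoff, so the full $1,775 applies.
Health Coverage Credit: 4% of the $18,400 excess over $223,500 is $736; credit = $2,525 − $736 = $1,789.
Adoption Credit: $241,900 is $7,000 into a $20,000 phase-out range, leaving 13,000/20,000 of the credit: $8,860 × 13,000/20,000 = $5,759.
Total: $1,775 + $1,789 + $5,759 = $9,323.

$9,323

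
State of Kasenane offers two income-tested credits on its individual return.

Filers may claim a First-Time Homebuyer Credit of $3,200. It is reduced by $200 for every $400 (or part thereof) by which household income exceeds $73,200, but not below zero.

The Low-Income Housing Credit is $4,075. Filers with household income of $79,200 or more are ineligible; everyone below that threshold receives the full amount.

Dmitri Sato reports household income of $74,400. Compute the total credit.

$6,675

First-Time Homebuyer Credit: income exceeds $73,200 by $1,200, which is 3 full-or-partial $400 increments; reduction = 3 × $200 = $600, leaving $2,600.
Low-Income Housing Credit: $74,400 is below the $79,200 cutoff, so the full $4,075 applies.
Total: $2,600 + $4,075 = $6,675.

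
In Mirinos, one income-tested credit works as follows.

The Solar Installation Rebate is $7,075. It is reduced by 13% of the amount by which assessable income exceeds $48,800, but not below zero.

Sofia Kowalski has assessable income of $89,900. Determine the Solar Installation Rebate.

Solar Installation Rebate: 13% of the $41,100 excess over $48,800 is $5,343; credit = $7,075 − $5,343 = $1,732.

$1,732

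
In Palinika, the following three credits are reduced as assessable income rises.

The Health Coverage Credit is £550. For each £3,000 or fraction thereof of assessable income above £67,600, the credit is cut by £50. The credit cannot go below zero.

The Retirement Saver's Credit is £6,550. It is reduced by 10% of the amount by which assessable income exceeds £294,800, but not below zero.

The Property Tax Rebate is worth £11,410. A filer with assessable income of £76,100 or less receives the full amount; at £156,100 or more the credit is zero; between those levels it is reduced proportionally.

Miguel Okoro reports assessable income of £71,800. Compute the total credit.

£18,410

Health Coverage Credit: income exceeds £67,600 by £4,200, which is 2 full-or-partial £3,000 increments; reduction = 2 × £50 = £100, leaving £450.
Retirement Saver's Credit: £71,800 is at or below the £294,800 threshold, so the full £6,550 applies.
Property Tax Rebate: £71,800 is at or below the £76,100 threshold, so the full £11,410 applies.
Total: £450 + £6,550 + £11,410 = £18,410.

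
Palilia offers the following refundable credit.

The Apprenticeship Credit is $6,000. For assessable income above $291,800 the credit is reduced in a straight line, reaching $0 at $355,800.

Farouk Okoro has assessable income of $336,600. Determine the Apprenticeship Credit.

$1,800

Apprenticeship Credit: $336,600 is $44,800 into a $64,000 phase-out range, leaving 19,200/64,000 of the credit: $6,000 × 19,200/64,000 = $1,800.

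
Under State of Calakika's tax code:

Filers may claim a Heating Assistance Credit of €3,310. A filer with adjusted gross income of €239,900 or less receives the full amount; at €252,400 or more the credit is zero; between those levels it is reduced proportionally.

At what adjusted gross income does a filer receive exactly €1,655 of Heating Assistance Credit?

€246,150

€1,655 is 1,655/3,310 of the full €3,310, so 1,655/3,310 of the €12,500 range has been used: income = €239,900 + €12,500 × 1,655/3,310 = €246,150.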